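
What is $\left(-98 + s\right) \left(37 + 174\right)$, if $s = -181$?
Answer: $-58869$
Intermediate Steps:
$\left(-98 + s\right) \left(37 + 174\right) = \left(-98 - 181\right) \left(37 + 174\right) = \left(-279\right) 211 = -58869$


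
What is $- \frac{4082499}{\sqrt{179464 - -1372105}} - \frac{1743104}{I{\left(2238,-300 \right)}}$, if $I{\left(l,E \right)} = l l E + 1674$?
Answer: $\frac{871552}{751295763} - \frac{4082499 \sqrt{1551569}}{1551569} \approx -3277.5$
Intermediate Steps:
$I{\left(l,E \right)} = 1674 + E l^{2}$ ($I{\left(l,E \right)} = l^{2} E + 1674 = E l^{2} + 1674 = 1674 + E l^{2}$)
$- \frac{4082499}{\sqrt{179464 - -1372105}} - \frac{1743104}{I{\left(2238,-300 \right)}} = - \frac{4082499}{\sqrt{179464 - -1372105}} - \frac{1743104}{1674 - 300 \cdot 2238^{2}} = - \frac{4082499}{\sqrt{179464 + 1372105}} - \frac{1743104}{1674 - 1502593200} = - \frac{4082499}{\sqrt{1551569}} - \frac{1743104}{1674 - 1502593200} = - 4082499 \frac{\sqrt{1551569}}{1551569} - \frac{1743104}{-1502591526} = - \frac{4082499 \sqrt{1551569}}{1551569} - - \frac{871552}{751295763} = - \frac{4082499 \sqrt{1551569}}{1551569} + \frac{871552}{751295763} = \frac{871552}{751295763} - \frac{4082499 \sqrt{1551569}}{1551569}$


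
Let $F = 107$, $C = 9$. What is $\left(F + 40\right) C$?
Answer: $1323$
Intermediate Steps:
$\left(F + 40\right) C = \left(107 + 40\right) 9 = 147 \cdot 9 = 1323$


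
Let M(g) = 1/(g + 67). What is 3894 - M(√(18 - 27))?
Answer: 17515145/4498 + 3*I/4498 ≈ 3894.0 + 0.00066696*I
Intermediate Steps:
M(g) = 1/(67 + g)
3894 - M(√(18 - 27)) = 3894 - 1/(67 + √(18 - 27)) = 3894 - 1/(67 + √(-9)) = 3894 - 1/(67 + 3*I) = 3894 - (67 - 3*I)/4498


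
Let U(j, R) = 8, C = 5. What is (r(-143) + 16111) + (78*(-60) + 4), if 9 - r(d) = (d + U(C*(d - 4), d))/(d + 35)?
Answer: 45771/4 ≈ 11443.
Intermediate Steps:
r(d) = 9 - (8 + d)/(35 + d) (r(d) = 9 - (d + 8)/(d + 35) = 9 - (8 + d)/(35 + d))
(r(-143) + 16111) + (78*(-60) + 4) = ((307 + 8*(-143))/(35 - 143) + 16111) + (78*(-60) + 4) = ((307 - 1144)/(-108) + 16111) + (-4680 + 4) = (-1/108*(-837) + 16111) - 4676 = (31/4 + 16111) - 4676 = 64475/4 - 4676 = 45771/4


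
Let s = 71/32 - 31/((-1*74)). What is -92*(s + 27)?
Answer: -807093/296 ≈ -2726.7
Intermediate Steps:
s = 3123/1184 (s = 71*(1/32) - 31/(-74) = 71/32 - 31*(-1/74) = 71/32 + 31/74 = 3123/1184 ≈ 2.6377)
-92*(s + 27) = -92*(3123/1184 + 27) = -92*35091/1184 = -807093/296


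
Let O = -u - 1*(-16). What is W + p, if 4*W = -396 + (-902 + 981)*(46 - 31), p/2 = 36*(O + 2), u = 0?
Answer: 5973/4 ≈ 1493.3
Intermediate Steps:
O = 16 (O = -1*0 - 1*(-16) = 0 + 16 = 16)
p = 1296 (p = 2*(36*(16 + 2)) = 2*(36*18) = 2*648 = 1296)
W = 789/4 (W = (-396 + (-902 + 981)*(46 - 31))/4 = (-396 + 79*15)/4 = (-396 + 1185)/4 = (¼)*789 = 789/4 ≈ 197.25)
W + p = 789/4 + 1296 = 5973/4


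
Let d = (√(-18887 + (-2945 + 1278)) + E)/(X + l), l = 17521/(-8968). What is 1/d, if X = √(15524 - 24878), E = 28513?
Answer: -499576273/7291089131864 + 2*√48065529/813011723 + 17521*I*√20554/7291089131864 + 28513*I*√9354/813011723 ≈ -5.1464e-5 + 0.0033923*I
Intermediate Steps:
l = -17521/8968 (l = 17521*(-1/8968) = -17521/8968 ≈ -1.9537)
X = I*√9354 (X = √(-9354) = I*√9354 ≈ 96.716*I)
d = (28513 + I*√20554)/(-17521/8968 + I*√9354) (d = (√(-18887 + (-2945 + 1278)) + 28513)/(I*√9354 - 17521/8968) = (√(-18887 - 1667) + 28513)/(-17521/8968 + I*√9354) = (√(-20554) + 28513)/(-17521/8968 + I*√9354) = (I*√20554 + 28513)/(-17521/8968 + I*√9354) = (28513 + I*√20554)/(-17521/8968 + I*√9354) ≈ -4.4712 - 294.72*I)
1/d = 1/(8968*(√20554 - 28513*I)/(8968*√9354 + 17521*I)) = (8968*√9354 + 17521*I)/(8968*(√20554 - 28513*I))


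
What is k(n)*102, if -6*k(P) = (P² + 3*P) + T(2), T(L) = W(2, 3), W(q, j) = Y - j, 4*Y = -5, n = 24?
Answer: -43775/4 ≈ -10944.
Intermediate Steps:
Y = -5/4 (Y = (¼)*(-5) = -5/4 ≈ -1.2500)
W(q, j) = -5/4 - j
T(L) = -17/4 (T(L) = -5/4 - 1*3 = -5/4 - 3 = -17/4)
k(P) = 17/24 - P/2 - P²/6 (k(P) = -((P² + 3*P) - 17/4)/6 = -(-17/4 + P² + 3*P)/6 = 17/24 - P/2 - P²/6)
k(n)*102 = (17/24 - ½*24 - ⅙*24²)*102 = (17/24 - 12 - ⅙*576)*102 = (17/24 - 12 - 96)*102 = -2575/24*102 = -43775/4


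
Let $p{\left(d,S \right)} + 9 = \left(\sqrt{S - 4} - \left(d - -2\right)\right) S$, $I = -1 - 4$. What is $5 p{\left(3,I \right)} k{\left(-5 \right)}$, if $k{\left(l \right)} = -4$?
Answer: $-320 + 300 i \approx -320.0 + 300.0 i$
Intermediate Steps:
$I = -5$
$p{\left(d,S \right)} = -9 + S \left(-2 + \sqrt{-4 + S} - d\right)$ ($p{\left(d,S \right)} = -9 + \left(\sqrt{S - 4} - \left(d - -2\right)\right) S = -9 + \left(\sqrt{-4 + S} - \left(d + 2\right)\right) S = -9 + \left(\sqrt{-4 + S} - \left(2 + d\right)\right) S = -9 + \left(-2 + \sqrt{-4 + S} - d\right) S = -9 + S \left(-2 + \sqrt{-4 + S} - d\right)$)
$5 p{\left(3,I \right)} k{\left(-5 \right)} = 5 \left(-9 - -10 - 5 \sqrt{-4 - 5} - \left(-5\right) 3\right) \left(-4\right) = 5 \left(-9 + 10 - 5 \sqrt{-9} + 15\right) \left(-4\right) = 5 \left(-9 + 10 - 5 \cdot 3 i + 15\right) \left(-4\right) = 5 \left(-9 + 10 - 15 i + 15\right) \left(-4\right) = 5 \left(16 - 15 i\right) \left(-4\right) = \left(80 - 75 i\right) \left(-4\right) = -320 + 300 i$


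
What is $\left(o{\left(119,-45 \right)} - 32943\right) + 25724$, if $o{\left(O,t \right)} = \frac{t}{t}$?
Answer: $-7218$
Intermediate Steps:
$o{\left(O,t \right)} = 1$
$\left(o{\left(119,-45 \right)} - 32943\right) + 25724 = \left(1 - 32943\right) + 25724 = -32942 + 25724 = -7218$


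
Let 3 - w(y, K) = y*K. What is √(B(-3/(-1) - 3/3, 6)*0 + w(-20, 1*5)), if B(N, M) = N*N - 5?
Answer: √103 ≈ 10.149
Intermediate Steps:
B(N, M) = -5 + N² (B(N, M) = N² - 5 = -5 + N²)
w(y, K) = 3 - K*y (w(y, K) = 3 - y*K = 3 - K*y)
√(B(-3/(-1) - 3/3, 6)*0 + w(-20, 1*5)) = √((-5 + (-3/(-1) - 3/3)²)*0 + (3 - 1*1*5*(-20))) = √((-5 + (-3*(-1) - 3*⅓)²)*0 + (3 - 1*5*(-20))) = √((-5 + (3 - 1)²)*0 + (3 + 100)) = √((-5 + 2²)*0 + 103) = √((-5 + 4)*0 + 103) = √(-1*0 + 103) = √(0 + 103) = √103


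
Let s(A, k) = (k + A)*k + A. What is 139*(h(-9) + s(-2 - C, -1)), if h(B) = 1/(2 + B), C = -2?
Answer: 834/7 ≈ 119.14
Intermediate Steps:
s(A, k) = A + k*(A + k) (s(A, k) = (A + k)*k + A = k*(A + k) + A = A + k*(A + k))
139*(h(-9) + s(-2 - C, -1)) = 139*(1/(2 - 9) + ((-2 - 1*(-2)) + (-1)² + (-2 - 1*(-2))*(-1))) = 139*(1/(-7) + ((-2 + 2) + 1 + (-2 + 2)*(-1))) = 139*(-⅐ + (0 + 1 + 0*(-1))) = 139*(-⅐ + (0 + 1 + 0)) = 139*(-⅐ + 1) = 139*(6/7) = 834/7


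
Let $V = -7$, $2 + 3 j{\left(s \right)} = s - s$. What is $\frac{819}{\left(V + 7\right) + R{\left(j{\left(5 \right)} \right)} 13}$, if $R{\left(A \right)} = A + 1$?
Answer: $189$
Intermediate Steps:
$j{\left(s \right)} = - \frac{2}{3}$ ($j{\left(s \right)} = - \frac{2}{3} + \frac{s - s}{3} = - \frac{2}{3} + \frac{1}{3} \cdot 0 = - \frac{2}{3} + 0 = - \frac{2}{3}$)
$R{\left(A \right)} = 1 + A$
$\frac{819}{\left(V + 7\right) + R{\left(j{\left(5 \right)} \right)} 13} = \frac{819}{\left(-7 + 7\right) + \left(1 - \frac{2}{3}\right) 13} = \frac{819}{0 + \frac{1}{3} \cdot 13} = \frac{819}{0 + \frac{13}{3}} = \frac{819}{\frac{13}{3}} = 819 \cdot \frac{3}{13} = 189$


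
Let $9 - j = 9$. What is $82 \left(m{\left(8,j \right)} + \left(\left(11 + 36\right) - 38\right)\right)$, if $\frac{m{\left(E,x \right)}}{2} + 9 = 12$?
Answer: $1230$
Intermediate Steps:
$j = 0$ ($j = 9 - 9 = 0$)
$m{\left(E,x \right)} = 6$ ($m{\left(E,x \right)} = -18 + 2 \cdot 12 = -18 + 24 = 6$)
$82 \left(m{\left(8,j \right)} + \left(\left(11 + 36\right) - 38\right)\right) = 82 \left(6 + \left(\left(11 + 36\right) - 38\right)\right) = 82 \left(6 + \left(47 - 38\right)\right) = 82 \left(6 + 9\right) = 82 \cdot 15 = 1230$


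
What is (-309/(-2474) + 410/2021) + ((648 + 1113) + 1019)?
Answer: 13901510949/4999954 ≈ 2780.3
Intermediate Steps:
(-309/(-2474) + 410/2021) + ((648 + 1113) + 1019) = (-309*(-1/2474) + 410*(1/2021)) + (1761 + 1019) = (309/2474 + 410/2021) + 2780 = 1638829/4999954 + 2780 = 13901510949/4999954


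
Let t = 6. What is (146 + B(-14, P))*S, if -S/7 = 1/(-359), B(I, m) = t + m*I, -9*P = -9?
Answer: 966/359 ≈ 2.6908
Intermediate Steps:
P = 1 (P = -⅑*(-9) = 1)
B(I, m) = 6 + I*m (B(I, m) = 6 + m*I = 6 + I*m)
S = 7/359 (S = -7/(-359) = -7*(-1/359) = 7/359 ≈ 0.019499)
(146 + B(-14, P))*S = (146 + (6 - 14*1))*(7/359) = (146 + (6 - 14))*(7/359) = (146 - 8)*(7/359) = 138*(7/359) = 966/359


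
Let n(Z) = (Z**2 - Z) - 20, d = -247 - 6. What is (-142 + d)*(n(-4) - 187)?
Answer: 73865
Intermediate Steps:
d = -253
n(Z) = -20 + Z**2 - Z
(-142 + d)*(n(-4) - 187) = (-142 - 253)*((-20 + (-4)**2 - 1*(-4)) - 187) = -395*((-20 + 16 + 4) - 187) = -395*(0 - 187) = -395*(-187) = 73865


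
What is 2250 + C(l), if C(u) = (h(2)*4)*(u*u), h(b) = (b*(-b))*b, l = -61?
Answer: -116822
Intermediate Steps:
h(b) = -b³ (h(b) = (-b²)*b = -b³)
C(u) = -32*u² (C(u) = (-1*2³*4)*(u*u) = (-1*8*4)*u² = (-8*4)*u² = -32*u²)
2250 + C(l) = 2250 - 32*(-61)² = 2250 - 32*3721 = 2250 - 119072 = -116822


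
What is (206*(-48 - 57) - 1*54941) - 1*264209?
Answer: -340780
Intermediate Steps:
(206*(-48 - 57) - 1*54941) - 1*264209 = (206*(-105) - 54941) - 264209 = (-21630 - 54941) - 264209 = -76571 - 264209 = -340780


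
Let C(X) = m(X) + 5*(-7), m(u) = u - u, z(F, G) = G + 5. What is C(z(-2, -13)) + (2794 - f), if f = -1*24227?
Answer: 26986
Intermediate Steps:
z(F, G) = 5 + G
m(u) = 0
C(X) = -35 (C(X) = 0 + 5*(-7) = 0 - 35 = -35)
f = -24227
C(z(-2, -13)) + (2794 - f) = -35 + (2794 - 1*(-24227)) = -35 + (2794 + 24227) = -35 + 27021 = 26986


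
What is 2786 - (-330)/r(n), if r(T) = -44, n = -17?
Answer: 5557/2 ≈ 2778.5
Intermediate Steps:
2786 - (-330)/r(n) = 2786 - (-330)/(-44) = 2786 - (-330)*(-1)/44 = 2786 - 1*15/2 = 2786 - 15/2 = 5557/2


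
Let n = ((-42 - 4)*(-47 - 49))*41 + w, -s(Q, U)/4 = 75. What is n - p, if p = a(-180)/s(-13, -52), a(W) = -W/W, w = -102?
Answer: 54286199/300 ≈ 1.8095e+5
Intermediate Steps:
a(W) = -1 (a(W) = -1*1 = -1)
s(Q, U) = -300 (s(Q, U) = -4*75 = -300)
n = 180954 (n = ((-42 - 4)*(-47 - 49))*41 - 102 = -46*(-96)*41 - 102 = 4416*41 - 102 = 181056 - 102 = 180954)
p = 1/300 (p = -1/(-300) = -1*(-1/300) = 1/300 ≈ 0.0033333)
n - p = 180954 - 1*1/300 = 180954 - 1/300 = 54286199/300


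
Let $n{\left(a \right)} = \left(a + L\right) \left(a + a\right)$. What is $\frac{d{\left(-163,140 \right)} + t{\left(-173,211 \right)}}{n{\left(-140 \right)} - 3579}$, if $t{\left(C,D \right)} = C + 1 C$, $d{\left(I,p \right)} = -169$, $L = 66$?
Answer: $- \frac{515}{17141} \approx -0.030045$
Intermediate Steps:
$n{\left(a \right)} = 2 a \left(66 + a\right)$ ($n{\left(a \right)} = \left(a + 66\right) \left(a + a\right) = \left(66 + a\right) 2 a = 2 a \left(66 + a\right)$)
$t{\left(C,D \right)} = 2 C$ ($t{\left(C,D \right)} = C + C = 2 C$)
$\frac{d{\left(-163,140 \right)} + t{\left(-173,211 \right)}}{n{\left(-140 \right)} - 3579} = \frac{-169 + 2 \left(-173\right)}{2 \left(-140\right) \left(66 - 140\right) - 3579} = \frac{-169 - 346}{2 \left(-140\right) \left(-74\right) - 3579} = - \frac{515}{20720 - 3579} = - \frac{515}{17141}$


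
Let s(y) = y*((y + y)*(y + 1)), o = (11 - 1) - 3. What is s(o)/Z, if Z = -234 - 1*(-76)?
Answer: -392/79 ≈ -4.9620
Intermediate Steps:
o = 7 (o = 10 - 3 = 7)
Z = -158 (Z = -234 + 76 = -158)
s(y) = 2*y**2*(1 + y) (s(y) = y*((2*y)*(1 + y)) = y*(2*y*(1 + y)) = 2*y**2*(1 + y))
s(o)/Z = (2*7**2*(1 + 7))/(-158) = (2*49*8)*(-1/158) = 784*(-1/158) = -392/79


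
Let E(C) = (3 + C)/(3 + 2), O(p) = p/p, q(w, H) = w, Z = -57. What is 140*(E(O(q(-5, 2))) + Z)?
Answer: -7868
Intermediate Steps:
O(p) = 1
E(C) = ⅗ + C/5 (E(C) = (3 + C)/5 = (3 + C)*(⅕) = ⅗ + C/5)
140*(E(O(q(-5, 2))) + Z) = 140*((⅗ + (⅕)*1) - 57) = 140*((⅗ + ⅕) - 57) = 140*(⅘ - 57) = 140*(-281/5) = -7868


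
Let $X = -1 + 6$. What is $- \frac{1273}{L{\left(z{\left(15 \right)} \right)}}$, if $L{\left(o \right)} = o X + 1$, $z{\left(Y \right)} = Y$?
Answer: $- \frac{67}{4} \approx -16.75$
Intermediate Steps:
$X = 5$
$L{\left(o \right)} = 1 + 5 o$ ($L{\left(o \right)} = o 5 + 1 = 5 o + 1 = 1 + 5 o$)
$- \frac{1273}{L{\left(z{\left(15 \right)} \right)}} = - \frac{1273}{1 + 5 \cdot 15} = - \frac{1273}{1 + 75} = - \frac{1273}{76} = \left(-1273\right) \frac{1}{76} = - \frac{67}{4}$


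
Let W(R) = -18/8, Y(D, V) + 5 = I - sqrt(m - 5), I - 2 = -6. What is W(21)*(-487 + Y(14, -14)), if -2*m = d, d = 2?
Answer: 1116 + 9*I*sqrt(6)/4 ≈ 1116.0 + 5.5114*I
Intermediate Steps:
I = -4 (I = 2 - 6 = -4)
m = -1 (m = -1/2*2 = -1)
Y(D, V) = -9 - I*sqrt(6) (Y(D, V) = -5 + (-4 - sqrt(-1 - 5)) = -5 + (-4 - sqrt(-6)) = -5 + (-4 - I*sqrt(6)) = -9 - I*sqrt(6))
W(R) = -9/4 (W(R) = -18*1/8 = -9/4)
W(21)*(-487 + Y(14, -14)) = -9*(-487 + (-9 - I*sqrt(6)))/4 = -9*(-496 - I*sqrt(6))/4 = 1116 + 9*I*sqrt(6)/4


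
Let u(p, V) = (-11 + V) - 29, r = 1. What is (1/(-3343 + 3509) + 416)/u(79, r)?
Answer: -23019/2158 ≈ -10.667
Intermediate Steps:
u(p, V) = -40 + V
(1/(-3343 + 3509) + 416)/u(79, r) = (1/(-3343 + 3509) + 416)/(-40 + 1) = (1/166 + 416)/(-39) = (1/166 + 416)*(-1/39) = (69057/166)*(-1/39) = -23019/2158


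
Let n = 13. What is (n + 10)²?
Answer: 529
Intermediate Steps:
(n + 10)² = (13 + 10)² = 23² = 529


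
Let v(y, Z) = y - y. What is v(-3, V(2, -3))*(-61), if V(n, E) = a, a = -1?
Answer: 0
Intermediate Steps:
V(n, E) = -1
v(y, Z) = 0
v(-3, V(2, -3))*(-61) = 0*(-61) = 0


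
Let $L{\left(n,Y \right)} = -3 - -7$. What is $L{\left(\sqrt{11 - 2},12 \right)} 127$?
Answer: $508$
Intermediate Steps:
$L{\left(n,Y \right)} = 4$ ($L{\left(n,Y \right)} = -3 + 7 = 4$)
$L{\left(\sqrt{11 - 2},12 \right)} 127 = 4 \cdot 127 = 508$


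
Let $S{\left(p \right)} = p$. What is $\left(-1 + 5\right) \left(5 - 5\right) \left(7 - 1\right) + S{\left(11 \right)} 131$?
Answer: $1441$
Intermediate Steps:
$\left(-1 + 5\right) \left(5 - 5\right) \left(7 - 1\right) + S{\left(11 \right)} 131 = \left(-1 + 5\right) \left(5 - 5\right) \left(7 - 1\right) + 11 \cdot 131 = 4 \cdot 0 \left(7 - 1\right) + 1441 = 0 \cdot 6 + 1441 = 0 + 1441 = 1441$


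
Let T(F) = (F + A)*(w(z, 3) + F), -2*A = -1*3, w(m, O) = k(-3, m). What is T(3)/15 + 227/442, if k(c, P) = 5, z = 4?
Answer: 6439/2210 ≈ 2.9136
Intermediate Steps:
w(m, O) = 5
A = 3/2 (A = -(-1)*3/2 = -½*(-3) = 3/2 ≈ 1.5000)
T(F) = (5 + F)*(3/2 + F) (T(F) = (F + 3/2)*(5 + F) = (3/2 + F)*(5 + F) = (5 + F)*(3/2 + F))
T(3)/15 + 227/442 = (15/2 + 3² + (13/2)*3)/15 + 227/442 = (15/2 + 9 + 39/2)*(1/15) + 227*(1/442) = 36*(1/15) + 227/442 = 12/5 + 227/442 = 6439/2210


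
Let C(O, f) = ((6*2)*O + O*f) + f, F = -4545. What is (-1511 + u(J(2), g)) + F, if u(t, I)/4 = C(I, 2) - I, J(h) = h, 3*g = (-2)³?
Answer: -18560/3 ≈ -6186.7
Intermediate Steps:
C(O, f) = f + 12*O + O*f (C(O, f) = (12*O + O*f) + f = f + 12*O + O*f)
g = -8/3 (g = (⅓)*(-2)³ = (⅓)*(-8) = -8/3 ≈ -2.6667)
u(t, I) = 8 + 52*I (u(t, I) = 4*((2 + 12*I + I*2) - I) = 4*((2 + 12*I + 2*I) - I) = 4*((2 + 14*I) - I) = 4*(2 + 13*I) = 8 + 52*I)
(-1511 + u(J(2), g)) + F = (-1511 + (8 + 52*(-8/3))) - 4545 = (-1511 + (8 - 416/3)) - 4545 = (-1511 - 392/3) - 4545 = -4925/3 - 4545 = -18560/3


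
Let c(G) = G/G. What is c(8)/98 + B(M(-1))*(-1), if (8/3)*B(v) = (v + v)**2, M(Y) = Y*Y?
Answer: -73/49 ≈ -1.4898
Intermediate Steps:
M(Y) = Y**2
c(G) = 1
B(v) = 3*v**2/2 (B(v) = 3*(v + v)**2/8 = 3*(2*v)**2/8 = 3*(4*v**2)/8 = 3*v**2/2)
c(8)/98 + B(M(-1))*(-1) = 1/98 + (3*((-1)**2)**2/2)*(-1) = 1*(1/98) + ((3/2)*1**2)*(-1) = 1/98 + ((3/2)*1)*(-1) = 1/98 + (3/2)*(-1) = 1/98 - 3/2 = -73/49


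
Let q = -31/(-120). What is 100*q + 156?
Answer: 1091/6 ≈ 181.83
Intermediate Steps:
q = 31/120 (q = -31*(-1/120) = 31/120 ≈ 0.25833)
100*q + 156 = 100*(31/120) + 156 = 155/6 + 156 = 1091/6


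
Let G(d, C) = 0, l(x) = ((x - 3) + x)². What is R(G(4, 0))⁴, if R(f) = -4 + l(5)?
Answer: 4100625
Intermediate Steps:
l(x) = (-3 + 2*x)² (l(x) = ((-3 + x) + x)² = (-3 + 2*x)²)
R(f) = 45 (R(f) = -4 + (-3 + 2*5)² = -4 + (-3 + 10)² = -4 + 7² = -4 + 49 = 45)
R(G(4, 0))⁴ = 45⁴ = 4100625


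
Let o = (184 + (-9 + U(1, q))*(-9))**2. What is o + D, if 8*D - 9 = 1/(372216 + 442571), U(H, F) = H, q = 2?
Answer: 106797594935/1629574 ≈ 65537.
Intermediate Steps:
D = 1833271/1629574 (D = 9/8 + 1/(8*(372216 + 442571)) = 9/8 + (1/8)/814787 = 9/8 + (1/8)*(1/814787) = 9/8 + 1/6518296 = 1833271/1629574 ≈ 1.1250)
o = 65536 (o = (184 + (-9 + 1)*(-9))**2 = (184 - 8*(-9))**2 = (184 + 72)**2 = 256**2 = 65536)
o + D = 65536 + 1833271/1629574 = 106797594935/1629574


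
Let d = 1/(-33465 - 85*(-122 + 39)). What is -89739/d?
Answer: 2370006990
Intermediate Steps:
d = -1/26410 (d = 1/(-33465 - 85*(-83)) = 1/(-33465 + 7055) = 1/(-26410) = -1/26410 ≈ -3.7864e-5)
-89739/d = -89739/(-1/26410) = -89739*(-26410) = 2370006990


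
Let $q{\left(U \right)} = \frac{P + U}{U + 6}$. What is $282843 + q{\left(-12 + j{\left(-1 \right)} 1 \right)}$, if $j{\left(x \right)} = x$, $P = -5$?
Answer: $\frac{1979919}{7} \approx 2.8285 \cdot 10^{5}$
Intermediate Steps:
$q{\left(U \right)} = \frac{-5 + U}{6 + U}$ ($q{\left(U \right)} = \frac{-5 + U}{U + 6} = \frac{-5 + U}{6 + U}$)
$282843 + q{\left(-12 + j{\left(-1 \right)} 1 \right)} = 282843 + \frac{-5 - 13}{6 - 13} = 282843 + \frac{1}{-7} \left(-18\right) = 282843 - - \frac{18}{7} = 282843 + \frac{18}{7} = \frac{1979919}{7}$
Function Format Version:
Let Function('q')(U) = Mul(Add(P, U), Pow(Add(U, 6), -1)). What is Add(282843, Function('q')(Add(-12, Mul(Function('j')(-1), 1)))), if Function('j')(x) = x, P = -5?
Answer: Rational(1979919, 7) ≈ 2.8285e+5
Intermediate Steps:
Function('q')(U) = Mul(Pow(Add(6, U), -1), Add(-5, U)) (Function('q')(U) = Mul(Add(-5, U), Pow(Add(U, 6), -1)) = Mul(Add(-5, U), Pow(Add(6, U), -1)) = Mul(Pow(Add(6, U), -1), Add(-5, U)))
Add(282843, Function('q')(Add(-12, Mul(Function('j')(-1), 1)))) = Add(282843, Mul(Pow(Add(6, Add(-12, Mul(-1, 1))), -1), Add(-5, Add(-12, Mul(-1, 1))))) = Add(282843, Mul(Pow(Add(6, Add(-12, -1)), -1), Add(-5, Add(-12, -1)))) = Add(282843, Mul(Pow(Add(6, -13), -1), Add(-5, -13))) = Add(282843, Mul(Pow(-7, -1), -18)) = Add(282843, Mul(Rational(-1, 7), -18)) = Add(282843, Rational(18, 7)) = Rational(1979919, 7)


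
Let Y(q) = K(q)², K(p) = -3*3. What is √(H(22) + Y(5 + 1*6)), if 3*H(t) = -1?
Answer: 11*√6/3 ≈ 8.9815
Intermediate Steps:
K(p) = -9
Y(q) = 81 (Y(q) = (-9)² = 81)
H(t) = -⅓ (H(t) = (⅓)*(-1) = -⅓)
√(H(22) + Y(5 + 1*6)) = √(-⅓ + 81) = √(242/3) = 11*√6/3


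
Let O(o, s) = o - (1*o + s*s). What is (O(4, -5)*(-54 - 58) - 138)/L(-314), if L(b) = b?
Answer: -1331/157 ≈ -8.4777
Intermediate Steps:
O(o, s) = -s² (O(o, s) = o - (o + s²) = o + (-o - s²) = -s²)
(O(4, -5)*(-54 - 58) - 138)/L(-314) = ((-1*(-5)²)*(-54 - 58) - 138)/(-314) = (-1*25*(-112) - 138)*(-1/314) = (-25*(-112) - 138)*(-1/314) = (2800 - 138)*(-1/314) = 2662*(-1/314) = -1331/157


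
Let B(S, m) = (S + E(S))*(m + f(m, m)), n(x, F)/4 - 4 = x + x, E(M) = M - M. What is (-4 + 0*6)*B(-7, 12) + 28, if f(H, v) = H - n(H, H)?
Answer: -2436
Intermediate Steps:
E(M) = 0
n(x, F) = 16 + 8*x (n(x, F) = 16 + 4*(x + x) = 16 + 4*(2*x) = 16 + 8*x)
f(H, v) = -16 - 7*H (f(H, v) = H - (16 + 8*H) = H + (-16 - 8*H) = -16 - 7*H)
B(S, m) = S*(-16 - 6*m) (B(S, m) = (S + 0)*(m + (-16 - 7*m)) = S*(-16 - 6*m))
(-4 + 0*6)*B(-7, 12) + 28 = (-4 + 0*6)*(2*(-7)*(-8 - 3*12)) + 28 = (-4 + 0)*(2*(-7)*(-8 - 36)) + 28 = -8*(-7)*(-44) + 28 = -4*616 + 28 = -2464 + 28 = -2436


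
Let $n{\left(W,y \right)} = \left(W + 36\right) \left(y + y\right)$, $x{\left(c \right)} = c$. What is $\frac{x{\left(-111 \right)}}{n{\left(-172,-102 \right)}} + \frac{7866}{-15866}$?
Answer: $- \frac{36665905}{73364384} \approx -0.49978$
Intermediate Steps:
$n{\left(W,y \right)} = 2 y \left(36 + W\right)$ ($n{\left(W,y \right)} = \left(36 + W\right) 2 y = 2 y \left(36 + W\right)$)
$\frac{x{\left(-111 \right)}}{n{\left(-172,-102 \right)}} + \frac{7866}{-15866} = - \frac{111}{2 \left(-102\right) \left(36 - 172\right)} + \frac{7866}{-15866} = - \frac{111}{2 \left(-102\right) \left(-136\right)} + 7866 \left(- \frac{1}{15866}\right) = - \frac{111}{27744} - \frac{3933}{7933} = \left(-111\right) \frac{1}{27744} - \frac{3933}{7933} = - \frac{37}{9248} - \frac{3933}{7933} = - \frac{36665905}{73364384}$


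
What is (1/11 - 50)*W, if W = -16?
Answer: 8784/11 ≈ 798.54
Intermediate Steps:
(1/11 - 50)*W = (1/11 - 50)*(-16) = -549/11*(-16) = 8784/11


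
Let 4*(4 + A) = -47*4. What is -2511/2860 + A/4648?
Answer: -2954247/3323320 ≈ -0.88894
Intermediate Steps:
A = -51 (A = -4 + (-47*4)/4 = -4 + (¼)*(-188) = -4 - 47 = -51)
-2511/2860 + A/4648 = -2511/2860 - 51/4648 = -2954247/3323320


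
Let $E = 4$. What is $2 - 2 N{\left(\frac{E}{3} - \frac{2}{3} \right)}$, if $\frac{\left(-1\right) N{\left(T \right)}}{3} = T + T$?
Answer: $10$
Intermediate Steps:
$N{\left(T \right)} = - 6 T$ ($N{\left(T \right)} = - 3 \left(T + T\right) = - 3 \cdot 2 T = - 6 T$)
$2 - 2 N{\left(\frac{E}{3} - \frac{2}{3} \right)} = 2 - 2 \left(- 6 \left(\frac{4}{3} - \frac{2}{3}\right)\right) = 2 - 2 \left(\left(-6\right) \frac{2}{3}\right) = 2 - -8 = 2 + 8 = 10$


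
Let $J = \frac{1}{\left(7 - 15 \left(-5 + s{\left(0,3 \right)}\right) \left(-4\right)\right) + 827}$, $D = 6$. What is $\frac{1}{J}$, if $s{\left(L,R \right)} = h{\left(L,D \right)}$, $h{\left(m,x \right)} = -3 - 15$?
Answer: $-546$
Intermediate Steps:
$h{\left(m,x \right)} = -18$ ($h{\left(m,x \right)} = -3 - 15 = -18$)
$s{\left(L,R \right)} = -18$
$J = - \frac{1}{546}$ ($J = \frac{1}{\left(7 - 15 \left(-5 - 18\right) \left(-4\right)\right) + 827} = \frac{1}{\left(7 - 15 \left(\left(-23\right) \left(-4\right)\right)\right) + 827} = \frac{1}{\left(7 - 1380\right) + 827} = \frac{1}{-1373 + 827} = \frac{1}{-546} = - \frac{1}{546} \approx -0.0018315$)
$\frac{1}{J} = \frac{1}{- \frac{1}{546}} = -546$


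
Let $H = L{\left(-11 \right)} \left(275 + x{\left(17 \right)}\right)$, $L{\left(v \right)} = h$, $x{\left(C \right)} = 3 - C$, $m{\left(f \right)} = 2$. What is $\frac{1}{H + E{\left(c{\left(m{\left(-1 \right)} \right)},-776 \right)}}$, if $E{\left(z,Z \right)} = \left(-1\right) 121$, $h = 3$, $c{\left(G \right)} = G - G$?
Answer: $\frac{1}{662} \approx 0.0015106$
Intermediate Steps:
$c{\left(G \right)} = 0$
$L{\left(v \right)} = 3$
$E{\left(z,Z \right)} = -121$
$H = 783$ ($H = 3 \left(275 + \left(3 - 17\right)\right) = 3 \left(275 - 14\right) = 3 \cdot 261 = 783$)
$\frac{1}{H + E{\left(c{\left(m{\left(-1 \right)} \right)},-776 \right)}} = \frac{1}{783 - 121} = \frac{1}{662}$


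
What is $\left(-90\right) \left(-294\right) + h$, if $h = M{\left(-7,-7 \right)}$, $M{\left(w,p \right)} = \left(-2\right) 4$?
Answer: $26452$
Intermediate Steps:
$M{\left(w,p \right)} = -8$
$h = -8$
$\left(-90\right) \left(-294\right) + h = \left(-90\right) \left(-294\right) - 8 = 26460 - 8 = 26452$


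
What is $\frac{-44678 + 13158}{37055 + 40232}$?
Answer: $- \frac{31520}{77287} \approx -0.40783$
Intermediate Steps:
$\frac{-44678 + 13158}{37055 + 40232} = - \frac{31520}{77287}$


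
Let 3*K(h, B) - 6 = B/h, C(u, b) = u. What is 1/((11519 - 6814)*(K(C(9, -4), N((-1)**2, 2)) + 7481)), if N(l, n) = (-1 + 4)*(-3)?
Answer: 3/105617840 ≈ 2.8404e-8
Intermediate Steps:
N(l, n) = -9 (N(l, n) = 3*(-3) = -9)
K(h, B) = 2 + B/(3*h) (K(h, B) = 2 + (B/h)/3 = 2 + B/(3*h))
1/((11519 - 6814)*(K(C(9, -4), N((-1)**2, 2)) + 7481)) = 1/((11519 - 6814)*((2 + (1/3)*(-9)/9) + 7481)) = 1/(4705*((2 + (1/3)*(-9)*(1/9)) + 7481)) = 1/(4705*((2 - 1/3) + 7481)) = 1/(4705*(5/3 + 7481)) = 1/(4705*(22448/3)) = 1/(105617840/3) = 3/105617840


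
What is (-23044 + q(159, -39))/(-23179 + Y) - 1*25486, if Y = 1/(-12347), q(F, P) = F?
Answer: -7293584170309/286191114 ≈ -25485.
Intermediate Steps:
Y = -1/12347 ≈ -8.0991e-5
(-23044 + q(159, -39))/(-23179 + Y) - 1*25486 = (-23044 + 159)/(-23179 - 1/12347) - 1*25486 = -22885/(-286191114/12347) - 25486 = -22885*(-12347/286191114) - 25486 = 282561095/286191114 - 25486 = -7293584170309/286191114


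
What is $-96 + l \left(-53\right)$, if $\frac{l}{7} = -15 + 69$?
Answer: $-20130$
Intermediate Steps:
$l = 378$ ($l = 7 \left(-15 + 69\right) = 7 \cdot 54 = 378$)
$-96 + l \left(-53\right) = -96 + 378 \left(-53\right) = -96 - 20034 = -20130$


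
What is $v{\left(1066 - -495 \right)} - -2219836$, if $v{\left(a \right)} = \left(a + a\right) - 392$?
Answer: $2222566$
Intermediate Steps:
$v{\left(a \right)} = -392 + 2 a$ ($v{\left(a \right)} = 2 a - 392 = -392 + 2 a$)
$v{\left(1066 - -495 \right)} - -2219836 = \left(-392 + 2 \left(1066 - -495\right)\right) - -2219836 = \left(-392 + 2 \left(1066 + 495\right)\right) + 2219836 = \left(-392 + 2 \cdot 1561\right) + 2219836 = \left(-392 + 3122\right) + 2219836 = 2730 + 2219836 = 2222566$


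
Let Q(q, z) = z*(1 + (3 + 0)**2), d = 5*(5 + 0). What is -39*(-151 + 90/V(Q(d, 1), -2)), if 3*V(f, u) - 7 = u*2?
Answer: 2379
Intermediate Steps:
d = 25 (d = 5*5 = 25)
Q(q, z) = 10*z (Q(q, z) = z*(1 + 3**2) = z*(1 + 9) = z*10 = 10*z)
V(f, u) = 7/3 + 2*u/3 (V(f, u) = 7/3 + (u*2)/3 = 7/3 + (2*u)/3 = 7/3 + 2*u/3)
-39*(-151 + 90/V(Q(d, 1), -2)) = -39*(-151 + 90/(7/3 + (2/3)*(-2))) = -39*(-151 + 90/(7/3 - 4/3)) = -39*(-151 + 90/1) = -39*(-151 + 90*1) = -39*(-151 + 90) = -39*(-61) = 2379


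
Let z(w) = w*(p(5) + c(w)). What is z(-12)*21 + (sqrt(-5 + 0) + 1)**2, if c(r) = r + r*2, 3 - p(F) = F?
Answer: 9572 + 2*I*sqrt(5) ≈ 9572.0 + 4.4721*I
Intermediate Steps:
p(F) = 3 - F
c(r) = 3*r (c(r) = r + 2*r = 3*r)
z(w) = w*(-2 + 3*w) (z(w) = w*((3 - 1*5) + 3*w) = w*((3 - 5) + 3*w) = w*(-2 + 3*w))
z(-12)*21 + (sqrt(-5 + 0) + 1)**2 = -12*(-2 + 3*(-12))*21 + (sqrt(-5 + 0) + 1)**2 = -12*(-2 - 36)*21 + (sqrt(-5) + 1)**2 = -12*(-38)*21 + (I*sqrt(5) + 1)**2 = 456*21 + (1 + I*sqrt(5))**2 = 9576 + (1 + I*sqrt(5))**2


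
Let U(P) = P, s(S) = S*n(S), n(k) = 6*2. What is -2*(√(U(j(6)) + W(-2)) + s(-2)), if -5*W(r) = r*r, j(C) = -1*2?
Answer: 48 - 2*I*√70/5 ≈ 48.0 - 3.3466*I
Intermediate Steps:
n(k) = 12
j(C) = -2
W(r) = -r²/5 (W(r) = -r*r/5 = -r²/5)
s(S) = 12*S (s(S) = S*12 = 12*S)
-2*(√(U(j(6)) + W(-2)) + s(-2)) = -2*(√(-2 - ⅕*(-2)²) + 12*(-2)) = -2*(√(-2 - ⅕*4) - 24) = -2*(√(-2 - ⅘) - 24) = -2*(√(-14/5) - 24) = -2*(I*√70/5 - 24) = -2*(-24 + I*√70/5) = 48 - 2*I*√70/5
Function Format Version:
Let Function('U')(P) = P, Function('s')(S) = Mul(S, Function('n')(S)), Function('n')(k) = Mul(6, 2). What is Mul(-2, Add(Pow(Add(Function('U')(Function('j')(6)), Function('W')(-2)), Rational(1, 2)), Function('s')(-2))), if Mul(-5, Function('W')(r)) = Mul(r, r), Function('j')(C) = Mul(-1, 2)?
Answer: Add(48, Mul(Rational(-2, 5), I, Pow(70, Rational(1, 2)))) ≈ Add(48.000, Mul(-3.3466, I))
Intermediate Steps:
Function('n')(k) = 12
Function('j')(C) = -2
Function('W')(r) = Mul(Rational(-1, 5), Pow(r, 2)) (Function('W')(r) = Mul(Rational(-1, 5), Mul(r, r)) = Mul(Rational(-1, 5), Pow(r, 2)))
Function('s')(S) = Mul(12, S) (Function('s')(S) = Mul(S, 12) = Mul(12, S))
Mul(-2, Add(Pow(Add(Function('U')(Function('j')(6)), Function('W')(-2)), Rational(1, 2)), Function('s')(-2))) = Mul(-2, Add(Pow(Add(-2, Mul(Rational(-1, 5), Pow(-2, 2))), Rational(1, 2)), Mul(12, -2))) = Mul(-2, Add(Pow(Add(-2, Mul(Rational(-1, 5), 4)), Rational(1, 2)), -24)) = Mul(-2, Add(Pow(Add(-2, Rational(-4, 5)), Rational(1, 2)), -24)) = Mul(-2, Add(Pow(Rational(-14, 5), Rational(1, 2)), -24)) = Mul(-2, Add(Mul(Rational(1, 5), I, Pow(70, Rational(1, 2))), -24)) = Mul(-2, Add(-24, Mul(Rational(1, 5), I, Pow(70, Rational(1, 2))))) = Add(48, Mul(Rational(-2, 5), I, Pow(70, Rational(1, 2))))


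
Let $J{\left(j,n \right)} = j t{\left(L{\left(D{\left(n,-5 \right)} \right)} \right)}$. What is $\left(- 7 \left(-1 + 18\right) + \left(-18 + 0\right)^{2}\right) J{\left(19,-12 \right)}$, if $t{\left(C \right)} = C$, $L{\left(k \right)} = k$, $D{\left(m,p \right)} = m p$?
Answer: $233700$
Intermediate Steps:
$J{\left(j,n \right)} = - 5 j n$ ($J{\left(j,n \right)} = j n \left(-5\right) = j \left(- 5 n\right) = - 5 j n$)
$\left(- 7 \left(-1 + 18\right) + \left(-18 + 0\right)^{2}\right) J{\left(19,-12 \right)} = \left(- 7 \left(-1 + 18\right) + \left(-18 + 0\right)^{2}\right) \left(\left(-5\right) 19 \left(-12\right)\right) = \left(\left(-7\right) 17 + \left(-18\right)^{2}\right) 1140 = \left(-119 + 324\right) 1140 = 205 \cdot 1140 = 233700$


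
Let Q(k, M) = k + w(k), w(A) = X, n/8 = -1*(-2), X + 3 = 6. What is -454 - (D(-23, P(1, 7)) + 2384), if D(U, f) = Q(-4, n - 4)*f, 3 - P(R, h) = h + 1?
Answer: -2843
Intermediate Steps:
X = 3 (X = -3 + 6 = 3)
n = 16 (n = 8*(-1*(-2)) = 8*2 = 16)
w(A) = 3
Q(k, M) = 3 + k (Q(k, M) = k + 3 = 3 + k)
P(R, h) = 2 - h (P(R, h) = 3 - (h + 1) = 3 - (1 + h) = 3 + (-1 - h) = 2 - h)
D(U, f) = -f (D(U, f) = (3 - 4)*f = -f)
-454 - (D(-23, P(1, 7)) + 2384) = -454 - (-(2 - 1*7) + 2384) = -454 - (-(2 - 7) + 2384) = -454 - (-1*(-5) + 2384) = -454 - (5 + 2384) = -454 - 1*2389 = -454 - 2389 = -2843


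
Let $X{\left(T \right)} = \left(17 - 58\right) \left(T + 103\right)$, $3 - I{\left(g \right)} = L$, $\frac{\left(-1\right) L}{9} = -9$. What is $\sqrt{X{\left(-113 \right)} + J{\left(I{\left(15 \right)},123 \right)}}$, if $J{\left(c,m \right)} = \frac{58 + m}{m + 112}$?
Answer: $\frac{\sqrt{22684785}}{235} \approx 20.267$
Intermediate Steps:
$L = 81$ ($L = \left(-9\right) \left(-9\right) = 81$)
$I{\left(g \right)} = -78$ ($I{\left(g \right)} = 3 - 81 = -78$)
$J{\left(c,m \right)} = \frac{58 + m}{112 + m}$
$X{\left(T \right)} = -4223 - 41 T$ ($X{\left(T \right)} = - 41 \left(103 + T\right) = -4223 - 41 T$)
$\sqrt{X{\left(-113 \right)} + J{\left(I{\left(15 \right)},123 \right)}} = \sqrt{\left(-4223 - -4633\right) + \frac{58 + 123}{112 + 123}} = \sqrt{\left(-4223 + 4633\right) + \frac{1}{235} \cdot 181} = \sqrt{410 + \frac{1}{235} \cdot 181} = \sqrt{410 + \frac{181}{235}} = \sqrt{\frac{96531}{235}} = \frac{\sqrt{22684785}}{235}$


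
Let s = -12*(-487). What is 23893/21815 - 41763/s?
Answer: -257143051/42495620 ≈ -6.0510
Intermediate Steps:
s = 5844
23893/21815 - 41763/s = 23893/21815 - 41763/5844 = 23893*(1/21815) - 41763*1/5844 = 23893/21815 - 13921/1948 = -257143051/42495620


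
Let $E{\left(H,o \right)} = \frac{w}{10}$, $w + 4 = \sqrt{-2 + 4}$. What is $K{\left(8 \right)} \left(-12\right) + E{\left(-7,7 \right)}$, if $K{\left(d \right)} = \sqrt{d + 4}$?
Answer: $- \frac{2}{5} - 24 \sqrt{3} + \frac{\sqrt{2}}{10} \approx -41.828$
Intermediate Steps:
$K{\left(d \right)} = \sqrt{4 + d}$
$w = -4 + \sqrt{2}$ ($w = -4 + \sqrt{-2 + 4} = -4 + \sqrt{2} \approx -2.5858$)
$E{\left(H,o \right)} = - \frac{2}{5} + \frac{\sqrt{2}}{10}$ ($E{\left(H,o \right)} = \frac{-4 + \sqrt{2}}{10} = \left(-4 + \sqrt{2}\right) \frac{1}{10} = - \frac{2}{5} + \frac{\sqrt{2}}{10}$)
$K{\left(8 \right)} \left(-12\right) + E{\left(-7,7 \right)} = \sqrt{4 + 8} \left(-12\right) - \left(\frac{2}{5} - \frac{\sqrt{2}}{10}\right) = \sqrt{12} \left(-12\right) - \left(\frac{2}{5} - \frac{\sqrt{2}}{10}\right) = 2 \sqrt{3} \left(-12\right) - \left(\frac{2}{5} - \frac{\sqrt{2}}{10}\right) = - 24 \sqrt{3} - \left(\frac{2}{5} - \frac{\sqrt{2}}{10}\right) = - \frac{2}{5} - 24 \sqrt{3} + \frac{\sqrt{2}}{10}$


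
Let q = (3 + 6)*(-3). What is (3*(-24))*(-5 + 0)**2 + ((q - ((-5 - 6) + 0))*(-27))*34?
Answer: 12888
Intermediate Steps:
q = -27 (q = 9*(-3) = -27)
(3*(-24))*(-5 + 0)**2 + ((q - ((-5 - 6) + 0))*(-27))*34 = (3*(-24))*(-5 + 0)**2 + ((-27 - ((-5 - 6) + 0))*(-27))*34 = -72*(-5)**2 + ((-27 - (-11 + 0))*(-27))*34 = -72*25 + ((-27 - 1*(-11))*(-27))*34 = -1800 + ((-27 + 11)*(-27))*34 = -1800 - 16*(-27)*34 = -1800 + 432*34 = -1800 + 14688 = 12888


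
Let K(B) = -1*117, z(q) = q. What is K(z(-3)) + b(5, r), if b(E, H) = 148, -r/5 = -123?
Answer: 31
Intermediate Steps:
r = 615 (r = -5*(-123) = 615)
K(B) = -117
K(z(-3)) + b(5, r) = -117 + 148 = 31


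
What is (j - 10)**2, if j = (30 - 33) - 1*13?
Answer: 676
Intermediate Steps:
j = -16 (j = -3 - 13 = -16)
(j - 10)**2 = (-16 - 10)**2 = (-26)**2 = 676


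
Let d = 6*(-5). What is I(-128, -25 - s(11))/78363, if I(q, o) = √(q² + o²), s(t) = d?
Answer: √16409/78363 ≈ 0.0016347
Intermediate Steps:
d = -30
s(t) = -30
I(q, o) = √(o² + q²)
I(-128, -25 - s(11))/78363 = √((-25 - 1*(-30))² + (-128)²)/78363 = √((-25 + 30)² + 16384)*(1/78363) = √(5² + 16384)*(1/78363) = √(25 + 16384)*(1/78363) = √16409*(1/78363) = √16409/78363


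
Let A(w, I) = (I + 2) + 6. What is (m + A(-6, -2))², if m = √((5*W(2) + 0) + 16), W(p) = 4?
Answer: 144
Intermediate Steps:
A(w, I) = 8 + I (A(w, I) = (2 + I) + 6 = 8 + I)
m = 6 (m = √((5*4 + 0) + 16) = √((20 + 0) + 16) = √(20 + 16) = √36 = 6)
(m + A(-6, -2))² = (6 + (8 - 2))² = (6 + 6)² = 12² = 144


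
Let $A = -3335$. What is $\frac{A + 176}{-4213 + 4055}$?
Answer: $\frac{3159}{158} \approx 19.994$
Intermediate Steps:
$\frac{A + 176}{-4213 + 4055} = \frac{-3335 + 176}{-4213 + 4055} = - \frac{3159}{-158} = \left(-3159\right) \left(- \frac{1}{158}\right) = \frac{3159}{158}$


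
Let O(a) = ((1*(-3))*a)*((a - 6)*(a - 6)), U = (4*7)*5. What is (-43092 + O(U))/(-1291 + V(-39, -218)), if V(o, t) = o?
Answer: 541758/95 ≈ 5702.7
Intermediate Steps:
U = 140 (U = 28*5 = 140)
O(a) = -3*a*(-6 + a)² (O(a) = (-3*a)*((-6 + a)*(-6 + a)) = (-3*a)*(-6 + a)² = -3*a*(-6 + a)²)
(-43092 + O(U))/(-1291 + V(-39, -218)) = (-43092 - 3*140*(-6 + 140)²)/(-1291 - 39) = (-43092 - 3*140*134²)/(-1330) = (-43092 - 3*140*17956)*(-1/1330) = (-43092 - 7541520)*(-1/1330) = -7584612*(-1/1330) = 541758/95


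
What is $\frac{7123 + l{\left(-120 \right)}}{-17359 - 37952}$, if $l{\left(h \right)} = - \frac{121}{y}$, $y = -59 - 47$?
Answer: $- \frac{755159}{5862966} \approx -0.1288$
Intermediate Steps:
$y = -106$ ($y = -59 - 47 = -106$)
$l{\left(h \right)} = \frac{121}{106}$ ($l{\left(h \right)} = - \frac{121}{-106} = \left(-121\right) \left(- \frac{1}{106}\right) = \frac{121}{106}$)
$\frac{7123 + l{\left(-120 \right)}}{-17359 - 37952} = \frac{7123 + \frac{121}{106}}{-17359 - 37952} = \frac{755159}{106 \left(-55311\right)} = \frac{755159}{106} \left(- \frac{1}{55311}\right) = - \frac{755159}{5862966}$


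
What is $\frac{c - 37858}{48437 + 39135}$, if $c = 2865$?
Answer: $- \frac{34993}{87572} \approx -0.39959$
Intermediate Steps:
$\frac{c - 37858}{48437 + 39135} = \frac{2865 - 37858}{48437 + 39135} = - \frac{34993}{87572}$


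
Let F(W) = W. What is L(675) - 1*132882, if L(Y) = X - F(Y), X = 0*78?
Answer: -133557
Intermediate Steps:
X = 0
L(Y) = -Y (L(Y) = 0 - Y = -Y)
L(675) - 1*132882 = -1*675 - 1*132882 = -675 - 132882 = -133557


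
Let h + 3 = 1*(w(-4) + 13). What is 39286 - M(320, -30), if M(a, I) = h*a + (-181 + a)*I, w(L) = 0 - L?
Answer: 38976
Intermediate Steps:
w(L) = -L
h = 14 (h = -3 + 1*(-1*(-4) + 13) = -3 + 1*(4 + 13) = -3 + 1*17 = -3 + 17 = 14)
M(a, I) = 14*a + I*(-181 + a) (M(a, I) = 14*a + (-181 + a)*I = 14*a + I*(-181 + a))
39286 - M(320, -30) = 39286 - (-181*(-30) + 14*320 - 30*320) = 39286 - (5430 + 4480 - 9600) = 39286 - 1*310 = 39286 - 310 = 38976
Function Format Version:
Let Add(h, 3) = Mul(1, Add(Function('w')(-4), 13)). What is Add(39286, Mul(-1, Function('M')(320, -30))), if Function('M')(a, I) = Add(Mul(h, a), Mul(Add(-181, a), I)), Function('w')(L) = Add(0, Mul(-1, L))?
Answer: 38976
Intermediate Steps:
Function('w')(L) = Mul(-1, L)
h = 14 (h = Add(-3, Mul(1, Add(Mul(-1, -4), 13))) = Add(-3, Mul(1, Add(4, 13))) = Add(-3, Mul(1, 17)) = Add(-3, 17) = 14)
Function('M')(a, I) = Add(Mul(14, a), Mul(I, Add(-181, a))) (Function('M')(a, I) = Add(Mul(14, a), Mul(Add(-181, a), I)) = Add(Mul(14, a), Mul(I, Add(-181, a))))
Add(39286, Mul(-1, Function('M')(320, -30))) = Add(39286, Mul(-1, Add(Mul(-181, -30), Mul(14, 320), Mul(-30, 320)))) = Add(39286, Mul(-1, Add(5430, 4480, -9600))) = Add(39286, Mul(-1, 310)) = Add(39286, -310) = 38976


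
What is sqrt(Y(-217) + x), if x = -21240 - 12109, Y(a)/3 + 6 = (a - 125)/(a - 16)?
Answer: I*sqrt(1811222005)/233 ≈ 182.65*I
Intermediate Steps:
Y(a) = -18 + 3*(-125 + a)/(-16 + a) (Y(a) = -18 + 3*((a - 125)/(a - 16)) = -18 + 3*((-125 + a)/(-16 + a)) = -18 + 3*(-125 + a)/(-16 + a))
x = -33349
sqrt(Y(-217) + x) = sqrt(3*(-29 - 5*(-217))/(-16 - 217) - 33349) = sqrt(3*(-29 + 1085)/(-233) - 33349) = sqrt(3*(-1/233)*1056 - 33349) = sqrt(-3168/233 - 33349) = sqrt(-7773485/233) = I*sqrt(1811222005)/233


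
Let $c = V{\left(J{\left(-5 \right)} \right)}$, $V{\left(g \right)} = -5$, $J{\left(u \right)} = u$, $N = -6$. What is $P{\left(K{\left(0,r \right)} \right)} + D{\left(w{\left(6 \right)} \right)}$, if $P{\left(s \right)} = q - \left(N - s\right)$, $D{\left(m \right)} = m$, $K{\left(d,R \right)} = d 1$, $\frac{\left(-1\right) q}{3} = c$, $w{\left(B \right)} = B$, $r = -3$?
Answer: $27$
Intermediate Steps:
$c = -5$
$q = 15$ ($q = \left(-3\right) \left(-5\right) = 15$)
$K{\left(d,R \right)} = d$
$P{\left(s \right)} = 21 + s$ ($P{\left(s \right)} = 15 - \left(-6 - s\right) = 15 + \left(6 + s\right) = 21 + s$)
$P{\left(K{\left(0,r \right)} \right)} + D{\left(w{\left(6 \right)} \right)} = \left(21 + 0\right) + 6 = 21 + 6 = 27$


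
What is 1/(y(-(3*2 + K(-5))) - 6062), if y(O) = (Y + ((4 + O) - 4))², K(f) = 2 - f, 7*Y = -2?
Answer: -49/288389 ≈ -0.00016991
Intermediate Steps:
Y = -2/7 (Y = (⅐)*(-2) = -2/7 ≈ -0.28571)
y(O) = (-2/7 + O)² (y(O) = (-2/7 + ((4 + O) - 4))² = (-2/7 + O)²)
1/(y(-(3*2 + K(-5))) - 6062) = 1/((-2 + 7*(-(3*2 + (2 - 1*(-5)))))²/49 - 6062) = 1/((-2 + 7*(-(6 + (2 + 5))))²/49 - 6062) = 1/((-2 + 7*(-(6 + 7)))²/49 - 6062) = 1/((-2 + 7*(-1*13))²/49 - 6062) = 1/((-2 + 7*(-13))²/49 - 6062) = 1/((-2 - 91)²/49 - 6062) = 1/((1/49)*(-93)² - 6062) = 1/((1/49)*8649 - 6062) = 1/(8649/49 - 6062) = 1/(-288389/49) = -49/288389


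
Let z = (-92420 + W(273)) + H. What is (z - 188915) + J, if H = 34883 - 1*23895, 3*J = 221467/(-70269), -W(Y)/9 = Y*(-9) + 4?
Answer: -52337275357/210807 ≈ -2.4827e+5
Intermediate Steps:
W(Y) = -36 + 81*Y (W(Y) = -9*(Y*(-9) + 4) = -9*(-9*Y + 4) = -9*(4 - 9*Y) = -36 + 81*Y)
J = -221467/210807 (J = (221467/(-70269))/3 = (221467*(-1/70269))/3 = (⅓)*(-221467/70269) = -221467/210807 ≈ -1.0506)
H = 10988 (H = 34883 - 23895 = 10988)
z = -59355 (z = (-92420 + (-36 + 81*273)) + 10988 = (-92420 + (-36 + 22113)) + 10988 = (-92420 + 22077) + 10988 = -70343 + 10988 = -59355)
(z - 188915) + J = (-59355 - 188915) - 221467/210807 = -248270 - 221467/210807 = -52337275357/210807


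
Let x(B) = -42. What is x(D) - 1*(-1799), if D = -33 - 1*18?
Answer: 1757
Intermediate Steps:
D = -51 (D = -33 - 18 = -51)
x(D) - 1*(-1799) = -42 - 1*(-1799) = -42 + 1799 = 1757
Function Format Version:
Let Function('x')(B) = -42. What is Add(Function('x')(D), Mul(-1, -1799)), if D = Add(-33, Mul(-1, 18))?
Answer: 1757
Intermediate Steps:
D = -51 (D = Add(-33, -18) = -51)
Add(Function('x')(D), Mul(-1, -1799)) = Add(-42, Mul(-1, -1799)) = Add(-42, 1799) = 1757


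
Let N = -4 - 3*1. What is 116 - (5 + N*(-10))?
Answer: 41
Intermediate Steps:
N = -7 (N = -4 - 3 = -7)
116 - (5 + N*(-10)) = 116 - (5 - 7*(-10)) = 116 - (5 + 70) = 116 - 1*75 = 116 - 75 = 41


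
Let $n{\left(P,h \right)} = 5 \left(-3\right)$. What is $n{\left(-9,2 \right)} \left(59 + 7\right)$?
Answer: $-990$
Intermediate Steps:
$n{\left(P,h \right)} = -15$
$n{\left(-9,2 \right)} \left(59 + 7\right) = - 15 \left(59 + 7\right) = \left(-15\right) 66 = -990$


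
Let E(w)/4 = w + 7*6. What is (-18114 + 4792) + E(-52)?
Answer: -13362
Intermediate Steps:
E(w) = 168 + 4*w (E(w) = 4*(w + 7*6) = 4*(w + 42) = 4*(42 + w) = 168 + 4*w)
(-18114 + 4792) + E(-52) = (-18114 + 4792) + (168 + 4*(-52)) = -13322 + (168 - 208) = -13322 - 40 = -13362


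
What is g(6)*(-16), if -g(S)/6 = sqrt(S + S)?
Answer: 192*sqrt(3) ≈ 332.55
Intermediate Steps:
g(S) = -6*sqrt(2)*sqrt(S) (g(S) = -6*sqrt(S + S) = -6*sqrt(2)*sqrt(S))
g(6)*(-16) = -6*sqrt(2)*sqrt(6)*(-16) = -12*sqrt(3)*(-16) = 192*sqrt(3)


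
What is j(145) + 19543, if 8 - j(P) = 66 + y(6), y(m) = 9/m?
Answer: 38967/2 ≈ 19484.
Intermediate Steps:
j(P) = -119/2 (j(P) = 8 - (66 + 9/6) = 8 - (66 + 9*(1/6)) = 8 - (66 + 3/2) = 8 - 1*135/2 = 8 - 135/2 = -119/2)
j(145) + 19543 = -119/2 + 19543 = 38967/2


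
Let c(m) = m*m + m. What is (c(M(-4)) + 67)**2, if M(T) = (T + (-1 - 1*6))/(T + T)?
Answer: 20223009/4096 ≈ 4937.3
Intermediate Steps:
M(T) = (-7 + T)/(2*T) (M(T) = (T + (-1 - 6))/((2*T)) = (T - 7)*(1/(2*T)) = (-7 + T)*(1/(2*T)) = (-7 + T)/(2*T))
c(m) = m + m**2 (c(m) = m**2 + m = m + m**2)
(c(M(-4)) + 67)**2 = (((1/2)*(-7 - 4)/(-4))*(1 + (1/2)*(-7 - 4)/(-4)) + 67)**2 = (((1/2)*(-1/4)*(-11))*(1 + (1/2)*(-1/4)*(-11)) + 67)**2 = (11*(1 + 11/8)/8 + 67)**2 = ((11/8)*(19/8) + 67)**2 = (209/64 + 67)**2 = (4497/64)**2 = 20223009/4096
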